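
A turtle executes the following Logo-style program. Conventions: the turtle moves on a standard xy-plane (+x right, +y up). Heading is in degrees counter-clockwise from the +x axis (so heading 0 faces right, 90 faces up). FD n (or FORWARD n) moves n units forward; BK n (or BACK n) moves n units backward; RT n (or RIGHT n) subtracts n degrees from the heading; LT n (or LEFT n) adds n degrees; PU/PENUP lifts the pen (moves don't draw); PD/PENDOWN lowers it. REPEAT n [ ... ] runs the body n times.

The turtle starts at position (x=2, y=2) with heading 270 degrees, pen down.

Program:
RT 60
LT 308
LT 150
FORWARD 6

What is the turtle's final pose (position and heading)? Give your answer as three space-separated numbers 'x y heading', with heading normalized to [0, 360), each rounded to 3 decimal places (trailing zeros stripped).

Answer: 5.694 -2.728 308

Derivation:
Executing turtle program step by step:
Start: pos=(2,2), heading=270, pen down
RT 60: heading 270 -> 210
LT 308: heading 210 -> 158
LT 150: heading 158 -> 308
FD 6: (2,2) -> (5.694,-2.728) [heading=308, draw]
Final: pos=(5.694,-2.728), heading=308, 1 segment(s) drawn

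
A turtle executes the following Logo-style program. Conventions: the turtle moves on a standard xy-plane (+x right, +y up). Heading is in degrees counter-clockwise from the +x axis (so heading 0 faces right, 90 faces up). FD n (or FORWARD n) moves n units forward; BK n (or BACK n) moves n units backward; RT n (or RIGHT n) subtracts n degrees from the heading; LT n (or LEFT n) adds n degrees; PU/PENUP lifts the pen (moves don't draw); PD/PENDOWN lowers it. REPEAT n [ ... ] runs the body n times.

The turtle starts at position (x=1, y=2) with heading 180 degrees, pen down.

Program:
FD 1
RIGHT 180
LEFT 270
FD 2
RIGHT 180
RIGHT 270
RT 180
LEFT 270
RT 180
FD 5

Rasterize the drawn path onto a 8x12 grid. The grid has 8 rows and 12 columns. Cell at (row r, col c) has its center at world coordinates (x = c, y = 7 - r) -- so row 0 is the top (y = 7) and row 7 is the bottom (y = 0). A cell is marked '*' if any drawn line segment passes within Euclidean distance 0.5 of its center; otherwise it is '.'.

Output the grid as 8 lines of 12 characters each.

Segment 0: (1,2) -> (0,2)
Segment 1: (0,2) -> (-0,0)
Segment 2: (-0,0) -> (-0,5)

Answer: ............
............
*...........
*...........
*...........
**..........
*...........
*...........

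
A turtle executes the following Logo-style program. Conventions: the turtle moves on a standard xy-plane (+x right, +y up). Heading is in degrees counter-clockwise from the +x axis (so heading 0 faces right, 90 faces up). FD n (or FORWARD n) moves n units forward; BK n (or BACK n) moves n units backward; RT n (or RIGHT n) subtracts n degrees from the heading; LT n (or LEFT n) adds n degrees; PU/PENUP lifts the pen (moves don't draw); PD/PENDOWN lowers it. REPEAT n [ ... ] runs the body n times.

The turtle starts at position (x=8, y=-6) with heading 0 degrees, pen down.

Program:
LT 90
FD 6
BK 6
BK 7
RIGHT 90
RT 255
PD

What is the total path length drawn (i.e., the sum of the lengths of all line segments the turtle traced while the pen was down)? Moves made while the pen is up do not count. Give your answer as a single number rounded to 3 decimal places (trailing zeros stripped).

Executing turtle program step by step:
Start: pos=(8,-6), heading=0, pen down
LT 90: heading 0 -> 90
FD 6: (8,-6) -> (8,0) [heading=90, draw]
BK 6: (8,0) -> (8,-6) [heading=90, draw]
BK 7: (8,-6) -> (8,-13) [heading=90, draw]
RT 90: heading 90 -> 0
RT 255: heading 0 -> 105
PD: pen down
Final: pos=(8,-13), heading=105, 3 segment(s) drawn

Segment lengths:
  seg 1: (8,-6) -> (8,0), length = 6
  seg 2: (8,0) -> (8,-6), length = 6
  seg 3: (8,-6) -> (8,-13), length = 7
Total = 19

Answer: 19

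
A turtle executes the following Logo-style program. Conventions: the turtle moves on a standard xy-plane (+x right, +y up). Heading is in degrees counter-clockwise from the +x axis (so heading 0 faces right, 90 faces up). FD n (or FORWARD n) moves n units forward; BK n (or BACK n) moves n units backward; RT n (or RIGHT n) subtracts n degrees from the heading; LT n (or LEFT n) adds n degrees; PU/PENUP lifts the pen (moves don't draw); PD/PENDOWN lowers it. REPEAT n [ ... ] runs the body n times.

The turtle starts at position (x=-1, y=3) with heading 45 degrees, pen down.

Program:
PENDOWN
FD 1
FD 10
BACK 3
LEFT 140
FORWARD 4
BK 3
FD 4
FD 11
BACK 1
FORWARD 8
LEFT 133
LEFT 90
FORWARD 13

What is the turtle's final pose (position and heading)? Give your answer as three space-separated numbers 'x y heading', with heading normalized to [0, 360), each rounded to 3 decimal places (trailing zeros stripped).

Executing turtle program step by step:
Start: pos=(-1,3), heading=45, pen down
PD: pen down
FD 1: (-1,3) -> (-0.293,3.707) [heading=45, draw]
FD 10: (-0.293,3.707) -> (6.778,10.778) [heading=45, draw]
BK 3: (6.778,10.778) -> (4.657,8.657) [heading=45, draw]
LT 140: heading 45 -> 185
FD 4: (4.657,8.657) -> (0.672,8.308) [heading=185, draw]
BK 3: (0.672,8.308) -> (3.661,8.57) [heading=185, draw]
FD 4: (3.661,8.57) -> (-0.324,8.221) [heading=185, draw]
FD 11: (-0.324,8.221) -> (-11.282,7.262) [heading=185, draw]
BK 1: (-11.282,7.262) -> (-10.286,7.35) [heading=185, draw]
FD 8: (-10.286,7.35) -> (-18.256,6.652) [heading=185, draw]
LT 133: heading 185 -> 318
LT 90: heading 318 -> 48
FD 13: (-18.256,6.652) -> (-9.557,16.313) [heading=48, draw]
Final: pos=(-9.557,16.313), heading=48, 10 segment(s) drawn

Answer: -9.557 16.313 48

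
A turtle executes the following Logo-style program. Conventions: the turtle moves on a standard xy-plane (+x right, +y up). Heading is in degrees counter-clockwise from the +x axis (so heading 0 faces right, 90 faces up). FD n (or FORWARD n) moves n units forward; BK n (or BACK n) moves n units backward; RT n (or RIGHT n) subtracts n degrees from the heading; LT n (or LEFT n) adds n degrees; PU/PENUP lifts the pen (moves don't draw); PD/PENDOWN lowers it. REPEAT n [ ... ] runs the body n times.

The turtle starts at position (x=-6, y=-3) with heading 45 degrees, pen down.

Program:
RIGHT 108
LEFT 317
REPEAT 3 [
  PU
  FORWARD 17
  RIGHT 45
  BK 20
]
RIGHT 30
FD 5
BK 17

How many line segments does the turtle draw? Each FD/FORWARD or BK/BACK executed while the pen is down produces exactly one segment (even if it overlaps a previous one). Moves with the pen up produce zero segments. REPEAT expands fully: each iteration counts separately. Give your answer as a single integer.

Executing turtle program step by step:
Start: pos=(-6,-3), heading=45, pen down
RT 108: heading 45 -> 297
LT 317: heading 297 -> 254
REPEAT 3 [
  -- iteration 1/3 --
  PU: pen up
  FD 17: (-6,-3) -> (-10.686,-19.341) [heading=254, move]
  RT 45: heading 254 -> 209
  BK 20: (-10.686,-19.341) -> (6.807,-9.645) [heading=209, move]
  -- iteration 2/3 --
  PU: pen up
  FD 17: (6.807,-9.645) -> (-8.062,-17.887) [heading=209, move]
  RT 45: heading 209 -> 164
  BK 20: (-8.062,-17.887) -> (11.163,-23.4) [heading=164, move]
  -- iteration 3/3 --
  PU: pen up
  FD 17: (11.163,-23.4) -> (-5.178,-18.714) [heading=164, move]
  RT 45: heading 164 -> 119
  BK 20: (-5.178,-18.714) -> (4.518,-36.206) [heading=119, move]
]
RT 30: heading 119 -> 89
FD 5: (4.518,-36.206) -> (4.605,-31.207) [heading=89, move]
BK 17: (4.605,-31.207) -> (4.309,-48.204) [heading=89, move]
Final: pos=(4.309,-48.204), heading=89, 0 segment(s) drawn
Segments drawn: 0

Answer: 0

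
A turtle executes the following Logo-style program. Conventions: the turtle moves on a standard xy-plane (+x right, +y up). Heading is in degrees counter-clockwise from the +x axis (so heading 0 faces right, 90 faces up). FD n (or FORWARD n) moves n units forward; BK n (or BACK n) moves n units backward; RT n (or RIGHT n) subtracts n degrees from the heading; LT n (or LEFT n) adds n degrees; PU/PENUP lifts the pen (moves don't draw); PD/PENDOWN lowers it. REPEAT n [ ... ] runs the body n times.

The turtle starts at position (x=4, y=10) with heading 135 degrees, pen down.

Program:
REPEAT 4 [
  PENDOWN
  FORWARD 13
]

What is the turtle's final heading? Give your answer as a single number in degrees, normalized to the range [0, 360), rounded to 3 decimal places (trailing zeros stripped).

Answer: 135

Derivation:
Executing turtle program step by step:
Start: pos=(4,10), heading=135, pen down
REPEAT 4 [
  -- iteration 1/4 --
  PD: pen down
  FD 13: (4,10) -> (-5.192,19.192) [heading=135, draw]
  -- iteration 2/4 --
  PD: pen down
  FD 13: (-5.192,19.192) -> (-14.385,28.385) [heading=135, draw]
  -- iteration 3/4 --
  PD: pen down
  FD 13: (-14.385,28.385) -> (-23.577,37.577) [heading=135, draw]
  -- iteration 4/4 --
  PD: pen down
  FD 13: (-23.577,37.577) -> (-32.77,46.77) [heading=135, draw]
]
Final: pos=(-32.77,46.77), heading=135, 4 segment(s) drawn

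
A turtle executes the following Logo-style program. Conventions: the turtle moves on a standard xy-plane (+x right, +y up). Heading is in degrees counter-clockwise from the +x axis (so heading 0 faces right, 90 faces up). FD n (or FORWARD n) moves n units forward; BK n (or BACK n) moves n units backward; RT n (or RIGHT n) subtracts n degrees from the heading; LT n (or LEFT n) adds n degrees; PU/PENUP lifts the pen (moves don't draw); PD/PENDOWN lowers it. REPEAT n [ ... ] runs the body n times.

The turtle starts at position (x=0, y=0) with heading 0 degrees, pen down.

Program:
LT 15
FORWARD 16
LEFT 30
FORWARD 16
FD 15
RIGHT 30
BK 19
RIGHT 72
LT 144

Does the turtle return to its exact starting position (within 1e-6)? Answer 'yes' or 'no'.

Executing turtle program step by step:
Start: pos=(0,0), heading=0, pen down
LT 15: heading 0 -> 15
FD 16: (0,0) -> (15.455,4.141) [heading=15, draw]
LT 30: heading 15 -> 45
FD 16: (15.455,4.141) -> (26.769,15.455) [heading=45, draw]
FD 15: (26.769,15.455) -> (37.375,26.061) [heading=45, draw]
RT 30: heading 45 -> 15
BK 19: (37.375,26.061) -> (19.023,21.144) [heading=15, draw]
RT 72: heading 15 -> 303
LT 144: heading 303 -> 87
Final: pos=(19.023,21.144), heading=87, 4 segment(s) drawn

Start position: (0, 0)
Final position: (19.023, 21.144)
Distance = 28.442; >= 1e-6 -> NOT closed

Answer: no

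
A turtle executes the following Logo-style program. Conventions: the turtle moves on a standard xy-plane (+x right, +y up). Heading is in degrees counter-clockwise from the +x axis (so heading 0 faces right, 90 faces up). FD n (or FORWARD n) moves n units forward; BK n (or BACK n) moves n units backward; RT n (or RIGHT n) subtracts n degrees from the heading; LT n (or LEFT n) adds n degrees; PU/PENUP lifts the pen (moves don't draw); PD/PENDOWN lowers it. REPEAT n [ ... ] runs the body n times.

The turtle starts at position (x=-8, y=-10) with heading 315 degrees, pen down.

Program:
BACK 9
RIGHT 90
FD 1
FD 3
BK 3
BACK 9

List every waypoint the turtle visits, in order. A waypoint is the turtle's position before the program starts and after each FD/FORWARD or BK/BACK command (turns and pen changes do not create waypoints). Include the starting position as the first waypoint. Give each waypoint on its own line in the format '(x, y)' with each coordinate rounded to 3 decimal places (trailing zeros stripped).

Answer: (-8, -10)
(-14.364, -3.636)
(-15.071, -4.343)
(-17.192, -6.464)
(-15.071, -4.343)
(-8.707, 2.021)

Derivation:
Executing turtle program step by step:
Start: pos=(-8,-10), heading=315, pen down
BK 9: (-8,-10) -> (-14.364,-3.636) [heading=315, draw]
RT 90: heading 315 -> 225
FD 1: (-14.364,-3.636) -> (-15.071,-4.343) [heading=225, draw]
FD 3: (-15.071,-4.343) -> (-17.192,-6.464) [heading=225, draw]
BK 3: (-17.192,-6.464) -> (-15.071,-4.343) [heading=225, draw]
BK 9: (-15.071,-4.343) -> (-8.707,2.021) [heading=225, draw]
Final: pos=(-8.707,2.021), heading=225, 5 segment(s) drawn
Waypoints (6 total):
(-8, -10)
(-14.364, -3.636)
(-15.071, -4.343)
(-17.192, -6.464)
(-15.071, -4.343)
(-8.707, 2.021)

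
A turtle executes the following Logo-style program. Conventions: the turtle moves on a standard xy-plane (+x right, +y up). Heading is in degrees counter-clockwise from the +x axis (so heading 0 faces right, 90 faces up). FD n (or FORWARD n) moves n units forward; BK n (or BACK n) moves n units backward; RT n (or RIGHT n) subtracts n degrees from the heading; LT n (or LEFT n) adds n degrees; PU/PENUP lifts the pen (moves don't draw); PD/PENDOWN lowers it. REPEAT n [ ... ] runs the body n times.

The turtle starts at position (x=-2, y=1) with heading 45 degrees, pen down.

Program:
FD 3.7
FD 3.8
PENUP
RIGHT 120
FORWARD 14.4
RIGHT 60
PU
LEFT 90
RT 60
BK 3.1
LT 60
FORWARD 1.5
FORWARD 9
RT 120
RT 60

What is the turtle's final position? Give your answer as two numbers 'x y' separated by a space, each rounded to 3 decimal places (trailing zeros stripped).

Executing turtle program step by step:
Start: pos=(-2,1), heading=45, pen down
FD 3.7: (-2,1) -> (0.616,3.616) [heading=45, draw]
FD 3.8: (0.616,3.616) -> (3.303,6.303) [heading=45, draw]
PU: pen up
RT 120: heading 45 -> 285
FD 14.4: (3.303,6.303) -> (7.03,-7.606) [heading=285, move]
RT 60: heading 285 -> 225
PU: pen up
LT 90: heading 225 -> 315
RT 60: heading 315 -> 255
BK 3.1: (7.03,-7.606) -> (7.833,-4.612) [heading=255, move]
LT 60: heading 255 -> 315
FD 1.5: (7.833,-4.612) -> (8.893,-5.672) [heading=315, move]
FD 9: (8.893,-5.672) -> (15.257,-12.036) [heading=315, move]
RT 120: heading 315 -> 195
RT 60: heading 195 -> 135
Final: pos=(15.257,-12.036), heading=135, 2 segment(s) drawn

Answer: 15.257 -12.036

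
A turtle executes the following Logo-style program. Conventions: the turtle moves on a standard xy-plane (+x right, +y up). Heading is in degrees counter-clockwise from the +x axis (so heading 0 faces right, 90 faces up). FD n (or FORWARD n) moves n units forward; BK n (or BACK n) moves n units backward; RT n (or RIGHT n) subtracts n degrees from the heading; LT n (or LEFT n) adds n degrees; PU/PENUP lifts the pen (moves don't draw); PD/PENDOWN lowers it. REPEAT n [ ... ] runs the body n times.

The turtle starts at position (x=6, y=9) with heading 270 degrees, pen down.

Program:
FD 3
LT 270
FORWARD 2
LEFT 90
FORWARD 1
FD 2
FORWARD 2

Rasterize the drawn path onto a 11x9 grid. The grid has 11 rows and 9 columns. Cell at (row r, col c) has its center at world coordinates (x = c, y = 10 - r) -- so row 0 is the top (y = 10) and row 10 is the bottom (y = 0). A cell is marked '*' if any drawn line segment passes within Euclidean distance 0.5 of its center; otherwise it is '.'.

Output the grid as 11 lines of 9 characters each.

Segment 0: (6,9) -> (6,6)
Segment 1: (6,6) -> (4,6)
Segment 2: (4,6) -> (4,5)
Segment 3: (4,5) -> (4,3)
Segment 4: (4,3) -> (4,1)

Answer: .........
......*..
......*..
......*..
....***..
....*....
....*....
....*....
....*....
....*....
.........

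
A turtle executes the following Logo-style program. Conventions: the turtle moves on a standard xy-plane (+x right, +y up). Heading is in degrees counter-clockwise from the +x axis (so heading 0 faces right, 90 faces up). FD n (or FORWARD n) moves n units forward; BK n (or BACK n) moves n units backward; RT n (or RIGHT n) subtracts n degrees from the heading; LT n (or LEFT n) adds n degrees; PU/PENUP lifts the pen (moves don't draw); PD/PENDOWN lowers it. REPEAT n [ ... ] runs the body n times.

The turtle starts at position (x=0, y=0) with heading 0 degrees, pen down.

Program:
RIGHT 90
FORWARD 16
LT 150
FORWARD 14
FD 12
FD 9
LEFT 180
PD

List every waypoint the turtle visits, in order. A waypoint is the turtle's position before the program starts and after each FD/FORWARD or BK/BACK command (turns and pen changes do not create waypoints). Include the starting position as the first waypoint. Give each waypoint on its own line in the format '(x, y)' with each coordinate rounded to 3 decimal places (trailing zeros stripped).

Answer: (0, 0)
(0, -16)
(7, -3.876)
(13, 6.517)
(17.5, 14.311)

Derivation:
Executing turtle program step by step:
Start: pos=(0,0), heading=0, pen down
RT 90: heading 0 -> 270
FD 16: (0,0) -> (0,-16) [heading=270, draw]
LT 150: heading 270 -> 60
FD 14: (0,-16) -> (7,-3.876) [heading=60, draw]
FD 12: (7,-3.876) -> (13,6.517) [heading=60, draw]
FD 9: (13,6.517) -> (17.5,14.311) [heading=60, draw]
LT 180: heading 60 -> 240
PD: pen down
Final: pos=(17.5,14.311), heading=240, 4 segment(s) drawn
Waypoints (5 total):
(0, 0)
(0, -16)
(7, -3.876)
(13, 6.517)
(17.5, 14.311)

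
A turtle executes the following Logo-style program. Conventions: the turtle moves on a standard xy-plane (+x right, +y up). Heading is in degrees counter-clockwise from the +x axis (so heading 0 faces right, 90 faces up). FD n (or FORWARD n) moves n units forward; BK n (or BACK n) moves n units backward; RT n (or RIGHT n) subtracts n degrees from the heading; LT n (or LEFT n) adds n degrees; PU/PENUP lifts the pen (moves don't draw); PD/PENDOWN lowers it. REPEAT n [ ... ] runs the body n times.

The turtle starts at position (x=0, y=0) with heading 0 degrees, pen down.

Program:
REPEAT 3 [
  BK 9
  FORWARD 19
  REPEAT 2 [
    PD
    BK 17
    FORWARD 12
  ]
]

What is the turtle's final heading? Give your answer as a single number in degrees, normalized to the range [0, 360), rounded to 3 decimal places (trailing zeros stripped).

Executing turtle program step by step:
Start: pos=(0,0), heading=0, pen down
REPEAT 3 [
  -- iteration 1/3 --
  BK 9: (0,0) -> (-9,0) [heading=0, draw]
  FD 19: (-9,0) -> (10,0) [heading=0, draw]
  REPEAT 2 [
    -- iteration 1/2 --
    PD: pen down
    BK 17: (10,0) -> (-7,0) [heading=0, draw]
    FD 12: (-7,0) -> (5,0) [heading=0, draw]
    -- iteration 2/2 --
    PD: pen down
    BK 17: (5,0) -> (-12,0) [heading=0, draw]
    FD 12: (-12,0) -> (0,0) [heading=0, draw]
  ]
  -- iteration 2/3 --
  BK 9: (0,0) -> (-9,0) [heading=0, draw]
  FD 19: (-9,0) -> (10,0) [heading=0, draw]
  REPEAT 2 [
    -- iteration 1/2 --
    PD: pen down
    BK 17: (10,0) -> (-7,0) [heading=0, draw]
    FD 12: (-7,0) -> (5,0) [heading=0, draw]
    -- iteration 2/2 --
    PD: pen down
    BK 17: (5,0) -> (-12,0) [heading=0, draw]
    FD 12: (-12,0) -> (0,0) [heading=0, draw]
  ]
  -- iteration 3/3 --
  BK 9: (0,0) -> (-9,0) [heading=0, draw]
  FD 19: (-9,0) -> (10,0) [heading=0, draw]
  REPEAT 2 [
    -- iteration 1/2 --
    PD: pen down
    BK 17: (10,0) -> (-7,0) [heading=0, draw]
    FD 12: (-7,0) -> (5,0) [heading=0, draw]
    -- iteration 2/2 --
    PD: pen down
    BK 17: (5,0) -> (-12,0) [heading=0, draw]
    FD 12: (-12,0) -> (0,0) [heading=0, draw]
  ]
]
Final: pos=(0,0), heading=0, 18 segment(s) drawn

Answer: 0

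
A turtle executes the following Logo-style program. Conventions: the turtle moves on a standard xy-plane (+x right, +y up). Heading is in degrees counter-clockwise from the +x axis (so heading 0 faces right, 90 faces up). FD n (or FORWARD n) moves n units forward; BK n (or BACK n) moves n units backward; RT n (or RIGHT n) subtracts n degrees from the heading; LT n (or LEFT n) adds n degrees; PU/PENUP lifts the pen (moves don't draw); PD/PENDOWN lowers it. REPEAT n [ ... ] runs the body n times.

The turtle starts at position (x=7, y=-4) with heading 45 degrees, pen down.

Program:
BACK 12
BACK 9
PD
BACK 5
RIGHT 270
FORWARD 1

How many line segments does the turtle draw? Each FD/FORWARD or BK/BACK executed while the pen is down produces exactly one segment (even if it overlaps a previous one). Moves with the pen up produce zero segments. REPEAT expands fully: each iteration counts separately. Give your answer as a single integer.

Answer: 4

Derivation:
Executing turtle program step by step:
Start: pos=(7,-4), heading=45, pen down
BK 12: (7,-4) -> (-1.485,-12.485) [heading=45, draw]
BK 9: (-1.485,-12.485) -> (-7.849,-18.849) [heading=45, draw]
PD: pen down
BK 5: (-7.849,-18.849) -> (-11.385,-22.385) [heading=45, draw]
RT 270: heading 45 -> 135
FD 1: (-11.385,-22.385) -> (-12.092,-21.678) [heading=135, draw]
Final: pos=(-12.092,-21.678), heading=135, 4 segment(s) drawn
Segments drawn: 4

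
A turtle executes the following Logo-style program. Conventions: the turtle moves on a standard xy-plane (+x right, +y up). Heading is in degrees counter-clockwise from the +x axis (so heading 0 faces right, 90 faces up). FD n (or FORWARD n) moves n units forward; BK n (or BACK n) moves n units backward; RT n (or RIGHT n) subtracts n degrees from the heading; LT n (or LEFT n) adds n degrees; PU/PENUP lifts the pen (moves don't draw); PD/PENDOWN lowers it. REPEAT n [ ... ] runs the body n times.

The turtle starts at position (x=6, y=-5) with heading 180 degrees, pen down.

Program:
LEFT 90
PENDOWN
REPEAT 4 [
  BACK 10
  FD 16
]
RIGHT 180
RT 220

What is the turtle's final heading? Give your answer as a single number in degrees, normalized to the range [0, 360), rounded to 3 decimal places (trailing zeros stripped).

Executing turtle program step by step:
Start: pos=(6,-5), heading=180, pen down
LT 90: heading 180 -> 270
PD: pen down
REPEAT 4 [
  -- iteration 1/4 --
  BK 10: (6,-5) -> (6,5) [heading=270, draw]
  FD 16: (6,5) -> (6,-11) [heading=270, draw]
  -- iteration 2/4 --
  BK 10: (6,-11) -> (6,-1) [heading=270, draw]
  FD 16: (6,-1) -> (6,-17) [heading=270, draw]
  -- iteration 3/4 --
  BK 10: (6,-17) -> (6,-7) [heading=270, draw]
  FD 16: (6,-7) -> (6,-23) [heading=270, draw]
  -- iteration 4/4 --
  BK 10: (6,-23) -> (6,-13) [heading=270, draw]
  FD 16: (6,-13) -> (6,-29) [heading=270, draw]
]
RT 180: heading 270 -> 90
RT 220: heading 90 -> 230
Final: pos=(6,-29), heading=230, 8 segment(s) drawn

Answer: 230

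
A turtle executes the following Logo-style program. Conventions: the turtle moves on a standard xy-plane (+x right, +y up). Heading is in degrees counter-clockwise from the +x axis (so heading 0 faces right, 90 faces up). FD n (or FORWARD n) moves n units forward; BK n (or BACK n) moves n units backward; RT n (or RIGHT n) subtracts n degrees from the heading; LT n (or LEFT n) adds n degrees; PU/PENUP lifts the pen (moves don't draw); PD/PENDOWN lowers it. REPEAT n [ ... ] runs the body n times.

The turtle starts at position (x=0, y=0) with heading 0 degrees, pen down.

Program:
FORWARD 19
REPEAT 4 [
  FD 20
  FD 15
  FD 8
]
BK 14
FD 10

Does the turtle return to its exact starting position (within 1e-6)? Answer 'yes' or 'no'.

Executing turtle program step by step:
Start: pos=(0,0), heading=0, pen down
FD 19: (0,0) -> (19,0) [heading=0, draw]
REPEAT 4 [
  -- iteration 1/4 --
  FD 20: (19,0) -> (39,0) [heading=0, draw]
  FD 15: (39,0) -> (54,0) [heading=0, draw]
  FD 8: (54,0) -> (62,0) [heading=0, draw]
  -- iteration 2/4 --
  FD 20: (62,0) -> (82,0) [heading=0, draw]
  FD 15: (82,0) -> (97,0) [heading=0, draw]
  FD 8: (97,0) -> (105,0) [heading=0, draw]
  -- iteration 3/4 --
  FD 20: (105,0) -> (125,0) [heading=0, draw]
  FD 15: (125,0) -> (140,0) [heading=0, draw]
  FD 8: (140,0) -> (148,0) [heading=0, draw]
  -- iteration 4/4 --
  FD 20: (148,0) -> (168,0) [heading=0, draw]
  FD 15: (168,0) -> (183,0) [heading=0, draw]
  FD 8: (183,0) -> (191,0) [heading=0, draw]
]
BK 14: (191,0) -> (177,0) [heading=0, draw]
FD 10: (177,0) -> (187,0) [heading=0, draw]
Final: pos=(187,0), heading=0, 15 segment(s) drawn

Start position: (0, 0)
Final position: (187, 0)
Distance = 187; >= 1e-6 -> NOT closed

Answer: no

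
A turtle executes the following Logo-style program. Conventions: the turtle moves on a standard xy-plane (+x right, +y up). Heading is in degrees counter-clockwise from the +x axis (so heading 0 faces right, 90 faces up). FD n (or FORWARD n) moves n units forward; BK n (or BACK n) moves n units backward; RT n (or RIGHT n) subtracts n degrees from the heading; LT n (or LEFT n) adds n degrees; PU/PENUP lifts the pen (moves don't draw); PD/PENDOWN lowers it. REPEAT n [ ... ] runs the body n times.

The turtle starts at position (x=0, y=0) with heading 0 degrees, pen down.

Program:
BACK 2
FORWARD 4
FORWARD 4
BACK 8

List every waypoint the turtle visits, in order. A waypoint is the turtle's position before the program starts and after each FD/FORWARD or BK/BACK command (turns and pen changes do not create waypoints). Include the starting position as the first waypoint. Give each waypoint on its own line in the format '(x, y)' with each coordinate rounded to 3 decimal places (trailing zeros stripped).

Answer: (0, 0)
(-2, 0)
(2, 0)
(6, 0)
(-2, 0)

Derivation:
Executing turtle program step by step:
Start: pos=(0,0), heading=0, pen down
BK 2: (0,0) -> (-2,0) [heading=0, draw]
FD 4: (-2,0) -> (2,0) [heading=0, draw]
FD 4: (2,0) -> (6,0) [heading=0, draw]
BK 8: (6,0) -> (-2,0) [heading=0, draw]
Final: pos=(-2,0), heading=0, 4 segment(s) drawn
Waypoints (5 total):
(0, 0)
(-2, 0)
(2, 0)
(6, 0)
(-2, 0)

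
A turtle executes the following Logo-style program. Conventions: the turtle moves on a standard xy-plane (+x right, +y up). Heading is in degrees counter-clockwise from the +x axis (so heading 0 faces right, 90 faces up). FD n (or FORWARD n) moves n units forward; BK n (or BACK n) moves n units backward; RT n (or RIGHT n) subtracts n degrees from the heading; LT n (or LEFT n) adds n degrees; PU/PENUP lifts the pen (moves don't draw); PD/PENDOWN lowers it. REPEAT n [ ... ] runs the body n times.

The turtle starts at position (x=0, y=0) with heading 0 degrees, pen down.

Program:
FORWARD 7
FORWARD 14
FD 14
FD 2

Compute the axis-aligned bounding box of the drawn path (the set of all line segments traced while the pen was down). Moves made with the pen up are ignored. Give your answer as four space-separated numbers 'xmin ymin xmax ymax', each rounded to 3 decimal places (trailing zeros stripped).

Answer: 0 0 37 0

Derivation:
Executing turtle program step by step:
Start: pos=(0,0), heading=0, pen down
FD 7: (0,0) -> (7,0) [heading=0, draw]
FD 14: (7,0) -> (21,0) [heading=0, draw]
FD 14: (21,0) -> (35,0) [heading=0, draw]
FD 2: (35,0) -> (37,0) [heading=0, draw]
Final: pos=(37,0), heading=0, 4 segment(s) drawn

Segment endpoints: x in {0, 7, 21, 35, 37}, y in {0}
xmin=0, ymin=0, xmax=37, ymax=0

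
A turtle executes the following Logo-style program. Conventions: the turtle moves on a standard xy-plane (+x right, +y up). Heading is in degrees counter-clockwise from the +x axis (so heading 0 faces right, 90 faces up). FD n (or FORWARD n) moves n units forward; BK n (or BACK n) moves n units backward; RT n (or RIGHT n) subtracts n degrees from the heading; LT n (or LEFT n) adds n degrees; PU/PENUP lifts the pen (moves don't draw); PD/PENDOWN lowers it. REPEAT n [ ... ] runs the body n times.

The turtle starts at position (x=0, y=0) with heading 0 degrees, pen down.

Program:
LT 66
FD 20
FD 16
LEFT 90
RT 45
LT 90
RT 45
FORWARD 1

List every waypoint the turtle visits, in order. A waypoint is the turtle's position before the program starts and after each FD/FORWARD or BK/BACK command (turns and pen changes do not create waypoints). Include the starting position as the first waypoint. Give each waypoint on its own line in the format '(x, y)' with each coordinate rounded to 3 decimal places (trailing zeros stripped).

Answer: (0, 0)
(8.135, 18.271)
(14.643, 32.888)
(13.729, 33.294)

Derivation:
Executing turtle program step by step:
Start: pos=(0,0), heading=0, pen down
LT 66: heading 0 -> 66
FD 20: (0,0) -> (8.135,18.271) [heading=66, draw]
FD 16: (8.135,18.271) -> (14.643,32.888) [heading=66, draw]
LT 90: heading 66 -> 156
RT 45: heading 156 -> 111
LT 90: heading 111 -> 201
RT 45: heading 201 -> 156
FD 1: (14.643,32.888) -> (13.729,33.294) [heading=156, draw]
Final: pos=(13.729,33.294), heading=156, 3 segment(s) drawn
Waypoints (4 total):
(0, 0)
(8.135, 18.271)
(14.643, 32.888)
(13.729, 33.294)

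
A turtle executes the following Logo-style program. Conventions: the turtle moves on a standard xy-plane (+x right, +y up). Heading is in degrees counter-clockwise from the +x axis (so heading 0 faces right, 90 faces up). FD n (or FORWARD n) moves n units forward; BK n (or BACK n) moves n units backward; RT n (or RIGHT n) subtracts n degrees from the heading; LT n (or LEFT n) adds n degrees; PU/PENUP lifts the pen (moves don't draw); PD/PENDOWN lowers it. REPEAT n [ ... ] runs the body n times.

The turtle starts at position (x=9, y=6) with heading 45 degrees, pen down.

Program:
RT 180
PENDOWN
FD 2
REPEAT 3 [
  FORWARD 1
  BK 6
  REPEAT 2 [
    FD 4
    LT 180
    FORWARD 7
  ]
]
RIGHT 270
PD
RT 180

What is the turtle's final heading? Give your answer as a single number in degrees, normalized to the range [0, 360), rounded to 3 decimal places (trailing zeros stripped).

Executing turtle program step by step:
Start: pos=(9,6), heading=45, pen down
RT 180: heading 45 -> 225
PD: pen down
FD 2: (9,6) -> (7.586,4.586) [heading=225, draw]
REPEAT 3 [
  -- iteration 1/3 --
  FD 1: (7.586,4.586) -> (6.879,3.879) [heading=225, draw]
  BK 6: (6.879,3.879) -> (11.121,8.121) [heading=225, draw]
  REPEAT 2 [
    -- iteration 1/2 --
    FD 4: (11.121,8.121) -> (8.293,5.293) [heading=225, draw]
    LT 180: heading 225 -> 45
    FD 7: (8.293,5.293) -> (13.243,10.243) [heading=45, draw]
    -- iteration 2/2 --
    FD 4: (13.243,10.243) -> (16.071,13.071) [heading=45, draw]
    LT 180: heading 45 -> 225
    FD 7: (16.071,13.071) -> (11.121,8.121) [heading=225, draw]
  ]
  -- iteration 2/3 --
  FD 1: (11.121,8.121) -> (10.414,7.414) [heading=225, draw]
  BK 6: (10.414,7.414) -> (14.657,11.657) [heading=225, draw]
  REPEAT 2 [
    -- iteration 1/2 --
    FD 4: (14.657,11.657) -> (11.828,8.828) [heading=225, draw]
    LT 180: heading 225 -> 45
    FD 7: (11.828,8.828) -> (16.778,13.778) [heading=45, draw]
    -- iteration 2/2 --
    FD 4: (16.778,13.778) -> (19.607,16.607) [heading=45, draw]
    LT 180: heading 45 -> 225
    FD 7: (19.607,16.607) -> (14.657,11.657) [heading=225, draw]
  ]
  -- iteration 3/3 --
  FD 1: (14.657,11.657) -> (13.95,10.95) [heading=225, draw]
  BK 6: (13.95,10.95) -> (18.192,15.192) [heading=225, draw]
  REPEAT 2 [
    -- iteration 1/2 --
    FD 4: (18.192,15.192) -> (15.364,12.364) [heading=225, draw]
    LT 180: heading 225 -> 45
    FD 7: (15.364,12.364) -> (20.314,17.314) [heading=45, draw]
    -- iteration 2/2 --
    FD 4: (20.314,17.314) -> (23.142,20.142) [heading=45, draw]
    LT 180: heading 45 -> 225
    FD 7: (23.142,20.142) -> (18.192,15.192) [heading=225, draw]
  ]
]
RT 270: heading 225 -> 315
PD: pen down
RT 180: heading 315 -> 135
Final: pos=(18.192,15.192), heading=135, 19 segment(s) drawn

Answer: 135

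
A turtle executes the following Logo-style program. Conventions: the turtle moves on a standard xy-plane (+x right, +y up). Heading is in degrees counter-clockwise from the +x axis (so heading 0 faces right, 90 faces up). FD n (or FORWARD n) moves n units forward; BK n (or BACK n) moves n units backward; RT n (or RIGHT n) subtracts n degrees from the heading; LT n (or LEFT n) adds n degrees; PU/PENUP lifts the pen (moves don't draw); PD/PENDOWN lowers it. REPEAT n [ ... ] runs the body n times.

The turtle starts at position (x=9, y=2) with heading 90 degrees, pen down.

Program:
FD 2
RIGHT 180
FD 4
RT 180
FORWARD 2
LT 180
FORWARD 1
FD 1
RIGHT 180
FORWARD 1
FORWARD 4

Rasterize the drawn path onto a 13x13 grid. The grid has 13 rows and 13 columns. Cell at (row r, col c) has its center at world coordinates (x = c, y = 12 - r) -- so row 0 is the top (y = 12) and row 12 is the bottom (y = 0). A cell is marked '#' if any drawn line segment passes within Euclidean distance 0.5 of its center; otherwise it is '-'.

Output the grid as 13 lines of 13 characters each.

Segment 0: (9,2) -> (9,4)
Segment 1: (9,4) -> (9,0)
Segment 2: (9,0) -> (9,2)
Segment 3: (9,2) -> (9,1)
Segment 4: (9,1) -> (9,0)
Segment 5: (9,0) -> (9,1)
Segment 6: (9,1) -> (9,5)

Answer: -------------
-------------
-------------
-------------
-------------
-------------
-------------
---------#---
---------#---
---------#---
---------#---
---------#---
---------#---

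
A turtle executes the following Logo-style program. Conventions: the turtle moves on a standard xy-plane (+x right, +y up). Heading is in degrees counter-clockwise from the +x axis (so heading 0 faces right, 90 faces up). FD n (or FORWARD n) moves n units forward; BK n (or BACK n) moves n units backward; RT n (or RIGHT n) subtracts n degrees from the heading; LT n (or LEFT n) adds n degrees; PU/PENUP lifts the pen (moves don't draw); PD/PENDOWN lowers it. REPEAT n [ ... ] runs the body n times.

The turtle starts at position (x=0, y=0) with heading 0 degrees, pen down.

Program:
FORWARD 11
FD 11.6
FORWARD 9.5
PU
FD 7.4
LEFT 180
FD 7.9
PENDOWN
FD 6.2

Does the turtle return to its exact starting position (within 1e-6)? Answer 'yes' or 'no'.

Executing turtle program step by step:
Start: pos=(0,0), heading=0, pen down
FD 11: (0,0) -> (11,0) [heading=0, draw]
FD 11.6: (11,0) -> (22.6,0) [heading=0, draw]
FD 9.5: (22.6,0) -> (32.1,0) [heading=0, draw]
PU: pen up
FD 7.4: (32.1,0) -> (39.5,0) [heading=0, move]
LT 180: heading 0 -> 180
FD 7.9: (39.5,0) -> (31.6,0) [heading=180, move]
PD: pen down
FD 6.2: (31.6,0) -> (25.4,0) [heading=180, draw]
Final: pos=(25.4,0), heading=180, 4 segment(s) drawn

Start position: (0, 0)
Final position: (25.4, 0)
Distance = 25.4; >= 1e-6 -> NOT closed

Answer: no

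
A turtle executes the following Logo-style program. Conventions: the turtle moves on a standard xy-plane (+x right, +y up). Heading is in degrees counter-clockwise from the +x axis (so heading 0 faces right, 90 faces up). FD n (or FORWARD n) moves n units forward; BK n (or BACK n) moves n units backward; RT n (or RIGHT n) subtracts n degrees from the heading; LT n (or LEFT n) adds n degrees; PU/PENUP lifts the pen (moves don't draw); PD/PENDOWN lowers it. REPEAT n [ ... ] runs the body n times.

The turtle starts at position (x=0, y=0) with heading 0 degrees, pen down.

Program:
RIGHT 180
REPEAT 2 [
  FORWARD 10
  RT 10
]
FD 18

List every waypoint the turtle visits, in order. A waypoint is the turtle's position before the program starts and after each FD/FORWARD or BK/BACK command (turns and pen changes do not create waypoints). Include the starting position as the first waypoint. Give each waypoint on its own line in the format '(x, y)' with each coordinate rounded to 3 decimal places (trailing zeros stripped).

Executing turtle program step by step:
Start: pos=(0,0), heading=0, pen down
RT 180: heading 0 -> 180
REPEAT 2 [
  -- iteration 1/2 --
  FD 10: (0,0) -> (-10,0) [heading=180, draw]
  RT 10: heading 180 -> 170
  -- iteration 2/2 --
  FD 10: (-10,0) -> (-19.848,1.736) [heading=170, draw]
  RT 10: heading 170 -> 160
]
FD 18: (-19.848,1.736) -> (-36.763,7.893) [heading=160, draw]
Final: pos=(-36.763,7.893), heading=160, 3 segment(s) drawn
Waypoints (4 total):
(0, 0)
(-10, 0)
(-19.848, 1.736)
(-36.763, 7.893)

Answer: (0, 0)
(-10, 0)
(-19.848, 1.736)
(-36.763, 7.893)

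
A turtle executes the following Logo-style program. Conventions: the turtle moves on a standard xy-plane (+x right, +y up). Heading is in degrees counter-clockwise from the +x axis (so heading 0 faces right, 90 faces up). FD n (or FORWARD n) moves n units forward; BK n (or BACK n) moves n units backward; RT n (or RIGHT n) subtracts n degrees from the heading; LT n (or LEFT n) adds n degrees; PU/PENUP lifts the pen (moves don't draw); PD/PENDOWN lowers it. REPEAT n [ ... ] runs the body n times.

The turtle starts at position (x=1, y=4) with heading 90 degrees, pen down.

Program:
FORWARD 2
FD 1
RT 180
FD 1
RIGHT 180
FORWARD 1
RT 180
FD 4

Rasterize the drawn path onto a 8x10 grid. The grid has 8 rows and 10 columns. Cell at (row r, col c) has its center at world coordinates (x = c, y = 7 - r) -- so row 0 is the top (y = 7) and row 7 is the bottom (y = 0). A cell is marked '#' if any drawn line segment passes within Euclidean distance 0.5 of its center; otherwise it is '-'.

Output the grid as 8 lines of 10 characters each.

Segment 0: (1,4) -> (1,6)
Segment 1: (1,6) -> (1,7)
Segment 2: (1,7) -> (1,6)
Segment 3: (1,6) -> (1,7)
Segment 4: (1,7) -> (1,3)

Answer: -#--------
-#--------
-#--------
-#--------
-#--------
----------
----------
----------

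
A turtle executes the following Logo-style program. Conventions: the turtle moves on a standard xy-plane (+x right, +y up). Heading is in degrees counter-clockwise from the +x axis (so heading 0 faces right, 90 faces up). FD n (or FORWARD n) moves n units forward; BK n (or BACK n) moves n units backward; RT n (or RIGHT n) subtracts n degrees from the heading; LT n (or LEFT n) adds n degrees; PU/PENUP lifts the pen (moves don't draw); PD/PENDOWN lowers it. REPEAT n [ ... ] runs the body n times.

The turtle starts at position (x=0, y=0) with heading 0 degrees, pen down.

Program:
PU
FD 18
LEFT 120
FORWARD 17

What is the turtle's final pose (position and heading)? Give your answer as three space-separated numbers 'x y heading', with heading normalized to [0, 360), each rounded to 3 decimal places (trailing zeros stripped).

Executing turtle program step by step:
Start: pos=(0,0), heading=0, pen down
PU: pen up
FD 18: (0,0) -> (18,0) [heading=0, move]
LT 120: heading 0 -> 120
FD 17: (18,0) -> (9.5,14.722) [heading=120, move]
Final: pos=(9.5,14.722), heading=120, 0 segment(s) drawn

Answer: 9.5 14.722 120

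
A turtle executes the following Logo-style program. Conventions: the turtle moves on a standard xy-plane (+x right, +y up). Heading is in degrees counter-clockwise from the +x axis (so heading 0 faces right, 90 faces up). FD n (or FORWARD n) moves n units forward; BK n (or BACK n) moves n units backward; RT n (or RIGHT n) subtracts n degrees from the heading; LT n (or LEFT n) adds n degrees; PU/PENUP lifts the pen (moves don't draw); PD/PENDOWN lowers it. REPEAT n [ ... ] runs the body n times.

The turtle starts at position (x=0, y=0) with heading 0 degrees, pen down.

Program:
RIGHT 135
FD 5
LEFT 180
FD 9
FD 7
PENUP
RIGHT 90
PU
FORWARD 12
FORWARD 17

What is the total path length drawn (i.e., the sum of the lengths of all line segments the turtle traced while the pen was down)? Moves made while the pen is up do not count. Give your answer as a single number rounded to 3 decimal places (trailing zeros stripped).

Executing turtle program step by step:
Start: pos=(0,0), heading=0, pen down
RT 135: heading 0 -> 225
FD 5: (0,0) -> (-3.536,-3.536) [heading=225, draw]
LT 180: heading 225 -> 45
FD 9: (-3.536,-3.536) -> (2.828,2.828) [heading=45, draw]
FD 7: (2.828,2.828) -> (7.778,7.778) [heading=45, draw]
PU: pen up
RT 90: heading 45 -> 315
PU: pen up
FD 12: (7.778,7.778) -> (16.263,-0.707) [heading=315, move]
FD 17: (16.263,-0.707) -> (28.284,-12.728) [heading=315, move]
Final: pos=(28.284,-12.728), heading=315, 3 segment(s) drawn

Segment lengths:
  seg 1: (0,0) -> (-3.536,-3.536), length = 5
  seg 2: (-3.536,-3.536) -> (2.828,2.828), length = 9
  seg 3: (2.828,2.828) -> (7.778,7.778), length = 7
Total = 21

Answer: 21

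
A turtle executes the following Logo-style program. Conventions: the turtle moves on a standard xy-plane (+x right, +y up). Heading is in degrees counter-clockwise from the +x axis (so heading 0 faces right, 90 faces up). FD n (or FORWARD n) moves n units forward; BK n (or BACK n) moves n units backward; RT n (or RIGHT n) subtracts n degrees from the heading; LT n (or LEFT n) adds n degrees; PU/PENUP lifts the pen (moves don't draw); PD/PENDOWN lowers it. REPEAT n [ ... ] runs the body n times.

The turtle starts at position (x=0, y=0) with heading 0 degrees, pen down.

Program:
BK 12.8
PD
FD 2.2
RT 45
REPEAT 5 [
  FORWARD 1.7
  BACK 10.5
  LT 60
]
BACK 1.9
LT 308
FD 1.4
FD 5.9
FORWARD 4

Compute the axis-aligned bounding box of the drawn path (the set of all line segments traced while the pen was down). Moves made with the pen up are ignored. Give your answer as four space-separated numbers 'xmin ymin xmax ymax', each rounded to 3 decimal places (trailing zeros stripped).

Executing turtle program step by step:
Start: pos=(0,0), heading=0, pen down
BK 12.8: (0,0) -> (-12.8,0) [heading=0, draw]
PD: pen down
FD 2.2: (-12.8,0) -> (-10.6,0) [heading=0, draw]
RT 45: heading 0 -> 315
REPEAT 5 [
  -- iteration 1/5 --
  FD 1.7: (-10.6,0) -> (-9.398,-1.202) [heading=315, draw]
  BK 10.5: (-9.398,-1.202) -> (-16.823,6.223) [heading=315, draw]
  LT 60: heading 315 -> 15
  -- iteration 2/5 --
  FD 1.7: (-16.823,6.223) -> (-15.18,6.663) [heading=15, draw]
  BK 10.5: (-15.18,6.663) -> (-25.323,3.945) [heading=15, draw]
  LT 60: heading 15 -> 75
  -- iteration 3/5 --
  FD 1.7: (-25.323,3.945) -> (-24.883,5.587) [heading=75, draw]
  BK 10.5: (-24.883,5.587) -> (-27.6,-4.555) [heading=75, draw]
  LT 60: heading 75 -> 135
  -- iteration 4/5 --
  FD 1.7: (-27.6,-4.555) -> (-28.802,-3.353) [heading=135, draw]
  BK 10.5: (-28.802,-3.353) -> (-21.378,-10.778) [heading=135, draw]
  LT 60: heading 135 -> 195
  -- iteration 5/5 --
  FD 1.7: (-21.378,-10.778) -> (-23.02,-11.218) [heading=195, draw]
  BK 10.5: (-23.02,-11.218) -> (-12.878,-8.5) [heading=195, draw]
  LT 60: heading 195 -> 255
]
BK 1.9: (-12.878,-8.5) -> (-12.386,-6.665) [heading=255, draw]
LT 308: heading 255 -> 203
FD 1.4: (-12.386,-6.665) -> (-13.675,-7.212) [heading=203, draw]
FD 5.9: (-13.675,-7.212) -> (-19.106,-9.517) [heading=203, draw]
FD 4: (-19.106,-9.517) -> (-22.788,-11.08) [heading=203, draw]
Final: pos=(-22.788,-11.08), heading=203, 16 segment(s) drawn

Segment endpoints: x in {-28.802, -27.6, -25.323, -24.883, -23.02, -22.788, -21.378, -19.106, -16.823, -15.18, -13.675, -12.878, -12.8, -12.386, -10.6, -9.398, 0}, y in {-11.218, -11.08, -10.778, -9.517, -8.5, -7.212, -6.665, -4.555, -3.353, -1.202, 0, 3.945, 5.587, 6.223, 6.663}
xmin=-28.802, ymin=-11.218, xmax=0, ymax=6.663

Answer: -28.802 -11.218 0 6.663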